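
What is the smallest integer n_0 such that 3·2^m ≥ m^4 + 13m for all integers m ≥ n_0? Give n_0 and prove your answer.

n_0 = 14

At m = 13: 24576 < 28730, so the inequality fails and n_0 ≥ 14. We prove 3·2^m ≥ m^4 + 13m for all m ≥ 14.
For the base case m = 14: 3·2^m = 49152 and m^4 + 13m = 38598, so 49152 ≥ 38598.
Suppose the result is true for m = p, so 3·2^p ≥ p^4 + 13p.
Then 3·2^(p + 1) = 2·(3·2^p) ≥ 2·(p^4 + 13p).
Also, for p ≥ 14 we have 2·(p^4 + 13p) ≥ (p+1)^4 + 13(p+1), since 2·(p^4 + 13p) − ((p+1)^4 + 13(p+1)) = p^4 - 4p^3 - 6p^2 + 9p - 14, which is nonnegative for all p ≥ 14.
Combining, 3·2^(p + 1) ≥ (p+1)^4 + 13(p+1).
This completes the induction.
Hence the smallest such n_0 is 14.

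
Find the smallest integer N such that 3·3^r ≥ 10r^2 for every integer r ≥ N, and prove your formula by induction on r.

N = 4

At r = 3: 81 < 90, so the inequality fails and N ≥ 4. We prove 3·3^r ≥ 10r^2 for all r ≥ 4.
Base step (r = 4): 3·3^r = 243 and 10r^2 = 160, so 243 ≥ 160.
Suppose the result is true for r = m, so 3·3^m ≥ 10m^2.
Then 3·3^(m + 1) = 3·(3·3^m) ≥ 3·(10m^2).
Also, for m ≥ 4 we have 3·(10m^2) ≥ 10(m+1)^2, since 3 ≥ (1 + 1/m)^2 for all m ≥ 4.
Combining, 3·3^(m + 1) ≥ 10(m+1)^2.
Hence, by induction on r, the claim holds for every r ≥ 4.
Hence the smallest such N is 4.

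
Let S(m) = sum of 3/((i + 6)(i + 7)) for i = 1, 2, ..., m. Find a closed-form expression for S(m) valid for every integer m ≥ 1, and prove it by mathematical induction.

S(m) = 3m/(7(m + 7))

We claim S(m) = 3m/(7(m + 7)) for all m ≥ 1.
For the base case m = 1: S(1) = 3/56, and the closed form gives 3/56. They agree.
Suppose the result is true for m = i, so S(i) = 3i/(7(i + 7)).
Then S(i+1) = S(i) + (3/((i + 7)(i + 8))) = (3i/(7(i + 7))) + (3/((i + 7)(i + 8))).
Simplifying, S(i+1) = 3(i + 1)/(7(i + 8)) = 3(i+1)/(7((i+1) + 7)),
which is the closed form with m = i+1.
This completes the induction.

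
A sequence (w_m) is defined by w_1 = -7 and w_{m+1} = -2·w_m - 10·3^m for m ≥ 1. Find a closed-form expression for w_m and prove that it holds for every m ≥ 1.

w_m = -(-2)^(m - 1) - 2·3^m

Computing the first terms: w_1 = -7, w_2 = -16, w_3 = -58. This suggests w_m = -(-2)^(m - 1) - 2·3^m.
Base step (m = 1): the formula gives -7 = -7 = w_1.
Inductive step: assume the claim holds for m = p, so w_p = -(-2)^(p - 1) - 2·3^p.
Then w_{p+1} = -2·w_p - 10·3^p = -2·(-(-2)^(p - 1) - 2·3^p) - 10·3^p = -(-2)^p - 2·3^(p + 1) = -(-2)^((p+1) - 1) - 2·3^(p+1),
which is the claimed formula at m = p+1.
This completes the induction.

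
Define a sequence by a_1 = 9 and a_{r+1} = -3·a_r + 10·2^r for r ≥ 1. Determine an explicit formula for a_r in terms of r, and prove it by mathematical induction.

a_r = 5(-3)^(r - 1) + 2^(r + 1)

Computing the first terms: a_1 = 9, a_2 = -7, a_3 = 61. This suggests a_r = 5(-3)^(r - 1) + 2^(r + 1).
Base case (r = 1): the formula gives 9 = 9 = a_1.
Inductive step: suppose the statement holds for some p ≥ 1, so a_p = 5(-3)^(p - 1) + 2^(p + 1).
Then a_{p+1} = -3·a_p + 10·2^p = -3·(5(-3)^(p - 1) + 2^(p + 1)) + 10·2^p = 5(-3)^p + 2^(p + 2) = 5(-3)^((p+1) - 1) + 2^((p+1) + 1),
which is the claimed formula at r = p+1.
Hence, by induction on r, the claim holds for every r ≥ 1.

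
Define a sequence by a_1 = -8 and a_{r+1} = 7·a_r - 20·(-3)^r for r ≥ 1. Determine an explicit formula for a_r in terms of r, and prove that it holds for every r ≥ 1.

Computing the first terms: a_1 = -8, a_2 = 4, a_3 = -152. This suggests a_r = 2(-3)^r - 2·7^(r - 1).
Base step (r = 1): the formula gives -8 = -8 = a_1.
Inductive step: suppose the statement holds for some m ≥ 1, so a_m = 2(-3)^m - 2·7^(m - 1).
Then a_{m+1} = 7·a_m - 20·(-3)^m = 7·(2(-3)^m - 2·7^(m - 1)) - 20·(-3)^m = 2(-3)^(m + 1) - 2·7^m = 2(-3)^(m+1) - 2·7^((m+1) - 1),
which is the claimed formula at r = m+1.
By the principle of mathematical induction, the result holds for all r ≥ 1.

a_r = 2(-3)^r - 2·7^(r - 1)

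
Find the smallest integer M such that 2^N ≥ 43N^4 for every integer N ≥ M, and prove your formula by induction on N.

M = 24

At N = 23: 8388608 < 12033163, so the inequality fails and M ≥ 24. We prove 2^N ≥ 43N^4 for all N ≥ 24.
Base case (N = 24): 2^N = 16777216 and 43N^4 = 14266368, so 16777216 ≥ 14266368.
Inductive step: suppose the statement holds for some j ≥ 24, so 2^j ≥ 43j^4.
Then 2^(j + 1) = 2·(2^j) ≥ 2·(43j^4).
Also, for j ≥ 24 we have 2·(43j^4) ≥ 43(j+1)^4, since 2 ≥ (1 + 1/j)^4 for all j ≥ 24.
Combining, 2^(j + 1) ≥ 43(j+1)^4.
By the principle of mathematical induction, the result holds for all N ≥ 24.
Hence the smallest such M is 24.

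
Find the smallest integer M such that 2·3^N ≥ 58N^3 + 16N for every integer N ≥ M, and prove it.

M = 10

At N = 9: 39366 < 42426, so the inequality fails and M ≥ 10. We prove 2·3^N ≥ 58N^3 + 16N for all N ≥ 10.
For the base case N = 10: 2·3^N = 118098 and 58N^3 + 16N = 58160, so 118098 ≥ 58160.
Inductive step: assume the claim holds for N = i, so 2·3^i ≥ 58i^3 + 16i.
Then 2·3^(i + 1) = 3·(2·3^i) ≥ 3·(58i^3 + 16i).
Also, for i ≥ 10 we have 3·(58i^3 + 16i) ≥ 58(i+1)^3 + 16(i+1), since 3·(58i^3 + 16i) − (58(i+1)^3 + 16(i+1)) = 116i^3 - 174i^2 - 142i - 74, which is nonnegative for all i ≥ 10.
Combining, 2·3^(i + 1) ≥ 58(i+1)^3 + 16(i+1).
By the principle of mathematical induction, the result holds for all N ≥ 10.
Hence the smallest such M is 10.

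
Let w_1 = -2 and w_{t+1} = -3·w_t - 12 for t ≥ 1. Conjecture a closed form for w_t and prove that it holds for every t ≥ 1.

w_t = (-3)^(t - 1) - 3

Computing the first terms: w_1 = -2, w_2 = -6, w_3 = 6. This suggests w_t = (-3)^(t - 1) - 3.
For the base case t = 1: the formula gives -2 = -2 = w_1.
Inductive step: assume the claim holds for t = r, so w_r = (-3)^(r - 1) - 3.
Then w_{r+1} = -3·w_r - 12 = -3·((-3)^(r - 1) - 3) - 12 = (-3)^r - 3 = (-3)^((r+1) - 1) - 3,
which is the claimed formula at t = r+1.
By induction, the statement is established for all t ≥ 1.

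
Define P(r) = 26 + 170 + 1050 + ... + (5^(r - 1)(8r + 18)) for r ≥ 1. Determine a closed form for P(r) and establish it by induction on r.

P(r) = 2·5^r(r + 2) - 4

We claim P(r) = 2·5^r(r + 2) - 4 for all r ≥ 1.
Base case (r = 1): P(1) = 26, and the closed form gives 26. They agree.
For the inductive step, assume it holds for an arbitrary k ≥ 1, so P(k) = 2·5^k(k + 2) - 4.
Then P(k+1) = P(k) + (5^k(8k + 26)) = (2·5^k(k + 2) - 4) + (5^k(8k + 26)).
Simplifying, P(k+1) = 10·5^k·k + 30·5^k - 4 = 2·5^(k+1)((k+1) + 2) - 4,
which is the closed form with r = k+1.
Hence, by induction on r, the claim holds for every r ≥ 1.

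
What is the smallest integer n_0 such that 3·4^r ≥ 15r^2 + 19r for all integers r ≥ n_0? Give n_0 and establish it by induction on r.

n_0 = 3

At r = 2: 48 < 98, so the inequality fails and n_0 ≥ 3. We prove 3·4^r ≥ 15r^2 + 19r for all r ≥ 3.
For the base case r = 3: 3·4^r = 192 and 15r^2 + 19r = 192, so 192 ≥ 192.
For the inductive step, assume it holds for an arbitrary k ≥ 3, so 3·4^k ≥ 15k^2 + 19k.
Then 3·4^(k + 1) = 4·(3·4^k) ≥ 4·(15k^2 + 19k).
Also, for k ≥ 3 we have 4·(15k^2 + 19k) ≥ 15(k+1)^2 + 19(k+1), since 4·(15k^2 + 19k) − (15(k+1)^2 + 19(k+1)) = 45k^2 + 27k - 34, which is nonnegative for all k ≥ 3.
Combining, 3·4^(k + 1) ≥ 15(k+1)^2 + 19(k+1).
By induction, the statement is established for all r ≥ 3.
Hence the smallest such n_0 is 3.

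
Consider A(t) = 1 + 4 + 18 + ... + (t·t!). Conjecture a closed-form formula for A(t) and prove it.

A(t) = (t + 1)! - 1

We claim A(t) = (t + 1)! - 1 for all t ≥ 1.
When t = 1: A(1) = 1, and the closed form gives 1. They agree.
Inductive step: assume the claim holds for t = r, so A(r) = (r + 1)! - 1.
Then A(r+1) = A(r) + ((r + 1)(r + 1)!) = ((r + 1)! - 1) + ((r + 1)(r + 1)!).
Simplifying, A(r+1) = ((r+1) + 1)! - 1,
which is the closed form with t = r+1.
By induction, the statement is established for all t ≥ 1.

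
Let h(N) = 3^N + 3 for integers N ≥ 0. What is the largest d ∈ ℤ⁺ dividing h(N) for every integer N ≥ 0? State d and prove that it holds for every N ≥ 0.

Computing the first values: h(0) = 4 and h(1) = 6; gcd(4, 6) = 2, so d ≤ 2.
We prove 2 | 3^N + 3 for all N ≥ 0 by induction on N.
Base case (N = 0): h(0) = 4 = 2·(2), so 2 | h(0).
Inductive step: suppose the statement holds for some p ≥ 0, i.e. 2 | h(p). Then
h(p+1) = 3^(p+1) + 3 = 3·(3^p + 3) - 6 = 3·h(p) - 6. The first term is divisible by 2 by the inductive hypothesis, and -6 is divisible by 2. Hence 2 | h(p+1).
By induction, the statement is established for all N ≥ 0.
Therefore the largest such d is 2.

d = 2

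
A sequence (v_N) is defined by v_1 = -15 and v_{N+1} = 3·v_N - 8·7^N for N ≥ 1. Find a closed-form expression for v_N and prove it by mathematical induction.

v_N = -3^(N - 1) - 2·7^N

Computing the first terms: v_1 = -15, v_2 = -101, v_3 = -695. This suggests v_N = -3^(N - 1) - 2·7^N.
For the base case N = 1: the formula gives -15 = -15 = v_1.
For the inductive step, assume it holds for an arbitrary j ≥ 1, so v_j = -3^(j - 1) - 2·7^j.
Then v_{j+1} = 3·v_j - 8·7^j = 3·(-3^(j - 1) - 2·7^j) - 8·7^j = -3^j - 2·7^(j + 1) = -3^((j+1) - 1) - 2·7^(j+1),
which is the claimed formula at N = j+1.
By induction, the statement is established for all N ≥ 1.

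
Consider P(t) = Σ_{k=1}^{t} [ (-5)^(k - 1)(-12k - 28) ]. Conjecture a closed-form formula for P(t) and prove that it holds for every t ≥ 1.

P(t) = (-5)^t(2t + 5) - 5

We claim P(t) = (-5)^t(2t + 5) - 5 for all t ≥ 1.
For the base case t = 1: P(1) = -40, and the closed form gives -40. They agree.
Suppose the result is true for t = k, so P(k) = (-5)^k(2k + 5) - 5.
Then P(k+1) = P(k) + ((-5)^k(-12k - 40)) = ((-5)^k(2k + 5) - 5) + ((-5)^k(-12k - 40)).
Simplifying, P(k+1) = -10(-5)^k·k - 35(-5)^k - 5 = (-5)^(k+1)(2(k+1) + 5) - 5,
which is the closed form with t = k+1.
By induction, the statement is established for all t ≥ 1.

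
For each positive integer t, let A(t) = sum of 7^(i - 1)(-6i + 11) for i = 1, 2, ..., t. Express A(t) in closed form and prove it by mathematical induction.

We claim A(t) = 7^t(-t + 2) - 2 for all t ≥ 1.
Base case (t = 1): A(1) = 5, and the closed form gives 5. They agree.
Inductive step: assume the claim holds for t = i, so A(i) = 7^i(-i + 2) - 2.
Then A(i+1) = A(i) + (7^i(-6i + 5)) = (7^i(-i + 2) - 2) + (7^i(-6i + 5)).
Simplifying, A(i+1) = -7^(i + 1)i + 7^(i + 1) - 2 = 7^(i+1)(-(i+1) + 2) - 2,
which is the closed form with t = i+1.
By the principle of mathematical induction, the result holds for all t ≥ 1.

A(t) = 7^t(-t + 2) - 2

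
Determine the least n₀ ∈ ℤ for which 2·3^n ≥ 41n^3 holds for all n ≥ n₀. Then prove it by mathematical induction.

At n = 8: 13122 < 20992, so the inequality fails and n₀ ≥ 9. We prove 2·3^n ≥ 41n^3 for all n ≥ 9.
When n = 9: 2·3^n = 39366 and 41n^3 = 29889, so 39366 ≥ 29889.
For the inductive step, assume it holds for an arbitrary r ≥ 9, so 2·3^r ≥ 41r^3.
Then 2·3^(r + 1) = 3·(2·3^r) ≥ 3·(41r^3).
Also, for r ≥ 9 we have 3·(41r^3) ≥ 41(r+1)^3, since 3 ≥ (1 + 1/r)^3 for all r ≥ 9.
Combining, 2·3^(r + 1) ≥ 41(r+1)^3.
Hence, by induction on n, the claim holds for every n ≥ 9.
Hence the smallest such n₀ is 9.

n₀ = 9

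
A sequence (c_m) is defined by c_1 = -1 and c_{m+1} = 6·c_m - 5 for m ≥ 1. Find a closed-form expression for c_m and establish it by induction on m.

c_m = -2·6^(m - 1) + 1

Computing the first terms: c_1 = -1, c_2 = -11, c_3 = -71. This suggests c_m = -2·6^(m - 1) + 1.
Base case (m = 1): the formula gives -1 = -1 = c_1.
For the inductive step, assume it holds for an arbitrary k ≥ 1, so c_k = -2·6^(k - 1) + 1.
Then c_{k+1} = 6·c_k - 5 = 6·(-2·6^(k - 1) + 1) - 5 = -2·6^k + 1 = -2·6^((k+1) - 1) + 1,
which is the claimed formula at m = k+1.
By the principle of mathematical induction, the result holds for all m ≥ 1.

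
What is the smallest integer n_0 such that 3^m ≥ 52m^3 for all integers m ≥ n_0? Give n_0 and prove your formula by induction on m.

At m = 9: 19683 < 37908, so the inequality fails and n_0 ≥ 10. We prove 3^m ≥ 52m^3 for all m ≥ 10.
For the base case m = 10: 3^m = 59049 and 52m^3 = 52000, so 59049 ≥ 52000.
Inductive step: suppose the statement holds for some r ≥ 10, so 3^r ≥ 52r^3.
Then 3^(r + 1) = 3·(3^r) ≥ 3·(52r^3).
Also, for r ≥ 10 we have 3·(52r^3) ≥ 52(r+1)^3, since 3 ≥ (1 + 1/r)^3 for all r ≥ 10.
Combining, 3^(r + 1) ≥ 52(r+1)^3.
By induction, the statement is established for all m ≥ 10.
Hence the smallest such n_0 is 10.

n_0 = 10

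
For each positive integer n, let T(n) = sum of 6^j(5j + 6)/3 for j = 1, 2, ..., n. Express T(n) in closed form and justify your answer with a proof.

We claim T(n) = 2·6^n(n + 1) - 2 for all n ≥ 1.
For the base case n = 1: T(1) = 22, and the closed form gives 22. They agree.
Suppose the result is true for n = j, so T(j) = 2·6^j(j + 1) - 2.
Then T(j+1) = T(j) + (6^j(10j + 22)) = (2·6^j(j + 1) - 2) + (6^j(10j + 22)).
Simplifying, T(j+1) = 12·6^j·j + 24·6^j - 2 = 2·6^(j+1)((j+1) + 1) - 2,
which is the closed form with n = j+1.
This completes the induction.

T(n) = 2·6^n(n + 1) - 2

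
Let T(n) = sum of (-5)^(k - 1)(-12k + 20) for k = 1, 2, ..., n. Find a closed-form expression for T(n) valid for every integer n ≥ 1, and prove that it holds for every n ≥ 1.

We claim T(n) = (-5)^n(2n - 3) + 3 for all n ≥ 1.
When n = 1: T(1) = 8, and the closed form gives 8. They agree.
Suppose the result is true for n = k, so T(k) = (-5)^k(2k - 3) + 3.
Then T(k+1) = T(k) + ((-5)^k(-12k + 8)) = ((-5)^k(2k - 3) + 3) + ((-5)^k(-12k + 8)).
Simplifying, T(k+1) = -10(-5)^k·k + 5(-5)^k + 3 = (-5)^(k+1)(2(k+1) - 3) + 3,
which is the closed form with n = k+1.
This completes the induction.

T(n) = (-5)^n(2n - 3) + 3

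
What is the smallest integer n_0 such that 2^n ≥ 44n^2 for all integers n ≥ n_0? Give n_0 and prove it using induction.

n_0 = 13

At n = 12: 4096 < 6336, so the inequality fails and n_0 ≥ 13. We prove 2^n ≥ 44n^2 for all n ≥ 13.
Base case (n = 13): 2^n = 8192 and 44n^2 = 7436, so 8192 ≥ 7436.
Inductive step: assume the claim holds for n = p, so 2^p ≥ 44p^2.
Then 2^(p + 1) = 2·(2^p) ≥ 2·(44p^2).
Also, for p ≥ 13 we have 2·(44p^2) ≥ 44(p+1)^2, since 2 ≥ (1 + 1/p)^2 for all p ≥ 13.
Combining, 2^(p + 1) ≥ 44(p+1)^2.
Hence, by induction on n, the claim holds for every n ≥ 13.
Hence the smallest such n_0 is 13.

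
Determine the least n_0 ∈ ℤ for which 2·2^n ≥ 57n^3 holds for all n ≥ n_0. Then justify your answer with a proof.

At n = 17: 262144 < 280041, so the inequality fails and n_0 ≥ 18. We prove 2·2^n ≥ 57n^3 for all n ≥ 18.
Base step (n = 18): 2·2^n = 524288 and 57n^3 = 332424, so 524288 ≥ 332424.
For the inductive step, assume it holds for an arbitrary r ≥ 18, so 2·2^r ≥ 57r^3.
Then 2·2^(r + 1) = 2·(2·2^r) ≥ 2·(57r^3).
Also, for r ≥ 18 we have 2·(57r^3) ≥ 57(r+1)^3, since 2 ≥ (1 + 1/r)^3 for all r ≥ 18.
Combining, 2·2^(r + 1) ≥ 57(r+1)^3.
By the principle of mathematical induction, the result holds for all n ≥ 18.
Hence the smallest such n_0 is 18.

n_0 = 18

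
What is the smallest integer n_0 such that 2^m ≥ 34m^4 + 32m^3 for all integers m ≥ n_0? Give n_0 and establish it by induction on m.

At m = 23: 8388608 < 9903938, so the inequality fails and n_0 ≥ 24. We prove 2^m ≥ 34m^4 + 32m^3 for all m ≥ 24.
For the base case m = 24: 2^m = 16777216 and 34m^4 + 32m^3 = 11722752, so 16777216 ≥ 11722752.
Inductive step: assume the claim holds for m = j, so 2^j ≥ 34j^4 + 32j^3.
Then 2^(j + 1) = 2·(2^j) ≥ 2·(34j^4 + 32j^3).
Also, for j ≥ 24 we have 2·(34j^4 + 32j^3) ≥ 34(j+1)^4 + 32(j+1)^3, since 2·(34j^4 + 32j^3) − (34(j+1)^4 + 32(j+1)^3) = 34j^4 - 104j^3 - 300j^2 - 232j - 66, which is nonnegative for all j ≥ 24.
Combining, 2^(j + 1) ≥ 34(j+1)^4 + 32(j+1)^3.
Hence, by induction on m, the claim holds for every m ≥ 24.
Hence the smallest such n_0 is 24.

n_0 = 24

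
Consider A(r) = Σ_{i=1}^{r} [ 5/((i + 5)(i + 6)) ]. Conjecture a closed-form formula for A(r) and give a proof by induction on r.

We claim A(r) = 5r/(6(r + 6)) for all r ≥ 1.
Base case (r = 1): A(1) = 5/42, and the closed form gives 5/42. They agree.
Inductive step: suppose the statement holds for some i ≥ 1, so A(i) = 5i/(6(i + 6)).
Then A(i+1) = A(i) + (5/((i + 6)(i + 7))) = (5i/(6(i + 6))) + (5/((i + 6)(i + 7))).
Simplifying, A(i+1) = 5(i + 1)/(6(i + 7)) = 5(i+1)/(6((i+1) + 6)),
which is the closed form with r = i+1.
By induction, the statement is established for all r ≥ 1.

A(r) = 5r/(6(r + 6))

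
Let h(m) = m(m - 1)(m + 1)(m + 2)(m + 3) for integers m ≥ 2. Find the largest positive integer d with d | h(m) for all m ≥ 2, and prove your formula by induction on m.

Computing the first values: h(2) = 120 and h(3) = 720; gcd(120, 720) = 120, so d ≤ 120.
We prove 120 | m(m - 1)(m + 1)(m + 2)(m + 3) for all m ≥ 2 by induction on m.
Base step (m = 2): h(2) = 120 = 120·(1), so 120 | h(2).
Inductive step: suppose the statement holds for some i ≥ 2, i.e. 120 | h(i). Then
h(i+1) − h(i) = i·(i+1)·(i+2)·(i+3)·(i+4) − (i-1)·i·(i+1)·(i+2)·(i+3) = i·(i+1)·(i+2)·(i+3)·[(i+4) − (i-1)] = 5·i·(i+1)·(i+2)·(i+3). The product of 4 consecutive integers is divisible by (4)! = 24, so h(i+1) − h(i) is divisible by 5·24 = 120. By the inductive hypothesis 120 | h(i), hence 120 | h(i+1).
By the principle of mathematical induction, the result holds for all m ≥ 2.
Therefore the largest such d is 120.

d = 120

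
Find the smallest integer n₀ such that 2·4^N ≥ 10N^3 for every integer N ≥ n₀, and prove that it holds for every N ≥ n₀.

At N = 4: 512 < 640, so the inequality fails and n₀ ≥ 5. We prove 2·4^N ≥ 10N^3 for all N ≥ 5.
Base case (N = 5): 2·4^N = 2048 and 10N^3 = 1250, so 2048 ≥ 1250.
Inductive step: suppose the statement holds for some i ≥ 5, so 2·4^i ≥ 10i^3.
Then 2·4^(i + 1) = 4·(2·4^i) ≥ 4·(10i^3).
Also, for i ≥ 5 we have 4·(10i^3) ≥ 10(i+1)^3, since 4 ≥ (1 + 1/i)^3 for all i ≥ 5.
Combining, 2·4^(i + 1) ≥ 10(i+1)^3.
Hence, by induction on N, the claim holds for every N ≥ 5.
Hence the smallest such n₀ is 5.

n₀ = 5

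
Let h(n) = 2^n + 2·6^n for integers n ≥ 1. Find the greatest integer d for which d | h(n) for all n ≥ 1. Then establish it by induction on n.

Computing the first values: h(1) = 14 and h(2) = 76; gcd(14, 76) = 2, so d ≤ 2.
We prove 2 | 2^n + 2·6^n for all n ≥ 1 by induction on n.
When n = 1: h(1) = 14 = 2·(7), so 2 | h(1).
Inductive step: assume the claim holds for n = k, i.e. 2 | h(k). Then
h(k+1) − 6·h(k) = (2^(k+1) + 2·6^(k+1)) − 6·(2^k + 2·6^k) = (1)·2^k·(2 − 6) = (-4)·2^k. Since 2 | h(k) by the inductive hypothesis, 2 | 6·h(k); and 2 | -4 since -4 = 2·-2. Therefore 2 | h(k+1).
By induction, the statement is established for all n ≥ 1.
Therefore the largest such d is 2.

d = 2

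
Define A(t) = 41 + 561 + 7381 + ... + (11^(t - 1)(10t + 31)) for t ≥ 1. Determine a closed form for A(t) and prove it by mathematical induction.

A(t) = 11^t(t + 3) - 3

We claim A(t) = 11^t(t + 3) - 3 for all t ≥ 1.
Base step (t = 1): A(1) = 41, and the closed form gives 41. They agree.
For the inductive step, assume it holds for an arbitrary m ≥ 1, so A(m) = 11^m(m + 3) - 3.
Then A(m+1) = A(m) + (11^m(10m + 41)) = (11^m(m + 3) - 3) + (11^m(10m + 41)).
Simplifying, A(m+1) = 11·11^m·m + 44·11^m - 3 = 11^(m+1)((m+1) + 3) - 3,
which is the closed form with t = m+1.
By induction, the statement is established for all t ≥ 1.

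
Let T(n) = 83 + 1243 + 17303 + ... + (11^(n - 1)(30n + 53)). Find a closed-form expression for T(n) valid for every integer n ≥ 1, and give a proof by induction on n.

T(n) = 11^n(3n + 5) - 5

We claim T(n) = 11^n(3n + 5) - 5 for all n ≥ 1.
For the base case n = 1: T(1) = 83, and the closed form gives 83. They agree.
Inductive step: suppose the statement holds for some r ≥ 1, so T(r) = 11^r(3r + 5) - 5.
Then T(r+1) = T(r) + (11^r(30r + 83)) = (11^r(3r + 5) - 5) + (11^r(30r + 83)).
Simplifying, T(r+1) = 33·11^r·r + 88·11^r - 5 = 11^(r+1)(3(r+1) + 5) - 5,
which is the closed form with n = r+1.
This completes the induction.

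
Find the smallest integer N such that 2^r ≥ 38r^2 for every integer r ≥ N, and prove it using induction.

At r = 12: 4096 < 5472, so the inequality fails and N ≥ 13. We prove 2^r ≥ 38r^2 for all r ≥ 13.
Base case (r = 13): 2^r = 8192 and 38r^2 = 6422, so 8192 ≥ 6422.
Suppose the result is true for r = i, so 2^i ≥ 38i^2.
Then 2^(i + 1) = 2·(2^i) ≥ 2·(38i^2).
Also, for i ≥ 13 we have 2·(38i^2) ≥ 38(i+1)^2, since 2 ≥ (1 + 1/i)^2 for all i ≥ 13.
Combining, 2^(i + 1) ≥ 38(i+1)^2.
Hence, by induction on r, the claim holds for every r ≥ 13.
Hence the smallest such N is 13.

N = 13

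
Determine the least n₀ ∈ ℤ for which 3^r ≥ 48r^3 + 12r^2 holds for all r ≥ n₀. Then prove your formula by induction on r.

n₀ = 10

At r = 9: 19683 < 35964, so the inequality fails and n₀ ≥ 10. We prove 3^r ≥ 48r^3 + 12r^2 for all r ≥ 10.
For the base case r = 10: 3^r = 59049 and 48r^3 + 12r^2 = 49200, so 59049 ≥ 49200.
For the inductive step, assume it holds for an arbitrary p ≥ 10, so 3^p ≥ 48p^3 + 12p^2.
Then 3^(p + 1) = 3·(3^p) ≥ 3·(48p^3 + 12p^2).
Also, for p ≥ 10 we have 3·(48p^3 + 12p^2) ≥ 48(p+1)^3 + 12(p+1)^2, since 3·(48p^3 + 12p^2) − (48(p+1)^3 + 12(p+1)^2) = 96p^3 - 120p^2 - 168p - 60, which is nonnegative for all p ≥ 10.
Combining, 3^(p + 1) ≥ 48(p+1)^3 + 12(p+1)^2.
This completes the induction.
Hence the smallest such n₀ is 10.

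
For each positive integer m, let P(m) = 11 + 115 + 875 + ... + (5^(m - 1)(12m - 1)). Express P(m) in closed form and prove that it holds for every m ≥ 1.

P(m) = 5^m(3m - 1) + 1

We claim P(m) = 5^m(3m - 1) + 1 for all m ≥ 1.
Base case (m = 1): P(1) = 11, and the closed form gives 11. They agree.
Inductive step: assume the claim holds for m = p, so P(p) = 5^p(3p - 1) + 1.
Then P(p+1) = P(p) + (5^p(12p + 11)) = (5^p(3p - 1) + 1) + (5^p(12p + 11)).
Simplifying, P(p+1) = 15·5^p·p + 10·5^p + 1 = 5^(p+1)(3(p+1) - 1) + 1,
which is the closed form with m = p+1.
This completes the induction.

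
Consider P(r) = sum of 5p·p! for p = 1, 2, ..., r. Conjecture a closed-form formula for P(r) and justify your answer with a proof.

We claim P(r) = (5r + 5)r! - 5 for all r ≥ 1.
For the base case r = 1: P(1) = 5, and the closed form gives 5. They agree.
Inductive step: suppose the statement holds for some p ≥ 1, so P(p) = (5p + 5)p! - 5.
Then P(p+1) = P(p) + (5(p + 1)(p + 1)!) = ((5p + 5)p! - 5) + (5(p + 1)(p + 1)!).
Simplifying, P(p+1) = (5(p+1) + 5)(p+1)! - 5,
which is the closed form with r = p+1.
Hence, by induction on r, the claim holds for every r ≥ 1.

P(r) = (5r + 5)r! - 5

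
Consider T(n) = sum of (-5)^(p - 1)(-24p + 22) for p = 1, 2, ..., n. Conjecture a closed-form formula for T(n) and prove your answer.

T(n) = (-5)^n(4n - 3) + 3

We claim T(n) = (-5)^n(4n - 3) + 3 for all n ≥ 1.
Base case (n = 1): T(1) = -2, and the closed form gives -2. They agree.
Inductive step: assume the claim holds for n = p, so T(p) = (-5)^p(4p - 3) + 3.
Then T(p+1) = T(p) + ((-5)^p(-24p - 2)) = ((-5)^p(4p - 3) + 3) + ((-5)^p(-24p - 2)).
Simplifying, T(p+1) = -20(-5)^p·p - 5(-5)^p + 3 = (-5)^(p+1)(4(p+1) - 3) + 3,
which is the closed form with n = p+1.
This completes the induction.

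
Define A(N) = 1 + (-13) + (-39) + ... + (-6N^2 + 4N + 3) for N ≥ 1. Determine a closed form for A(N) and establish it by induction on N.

We claim A(N) = -N(2N^2 + N - 4) for all N ≥ 1.
Base step (N = 1): A(1) = 1, and the closed form gives 1. They agree.
For the inductive step, assume it holds for an arbitrary r ≥ 1, so A(r) = r(-2r^2 - r + 4).
Then A(r+1) = A(r) + (-6r^2 - 8r + 1) = (r(-2r^2 - r + 4)) + (-6r^2 - 8r + 1).
Simplifying, A(r+1) = -(r + 1)(2r^2 + 5r - 1) = -(r+1)(2(r+1)^2 + (r+1) - 4),
which is the closed form with N = r+1.
This completes the induction.

A(N) = -N(2N^2 + N - 4)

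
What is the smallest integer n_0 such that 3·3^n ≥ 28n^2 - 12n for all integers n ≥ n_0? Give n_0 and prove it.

n_0 = 5

At n = 4: 243 < 400, so the inequality fails and n_0 ≥ 5. We prove 3·3^n ≥ 28n^2 - 12n for all n ≥ 5.
Base case (n = 5): 3·3^n = 729 and 28n^2 - 12n = 640, so 729 ≥ 640.
Inductive step: assume the claim holds for n = r, so 3·3^r ≥ 28r^2 - 12r.
Then 3·3^(r + 1) = 3·(3·3^r) ≥ 3·(28r^2 - 12r).
Also, for r ≥ 5 we have 3·(28r^2 - 12r) ≥ 28(r+1)^2 - 12(r+1), since 3·(28r^2 - 12r) − (28(r+1)^2 - 12(r+1)) = 56r^2 - 80r - 16, which is nonnegative for all r ≥ 5.
Combining, 3·3^(r + 1) ≥ 28(r+1)^2 - 12(r+1).
This completes the induction.
Hence the smallest such n_0 is 5.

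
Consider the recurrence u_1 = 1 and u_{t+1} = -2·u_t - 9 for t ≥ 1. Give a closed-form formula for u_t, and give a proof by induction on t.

Computing the first terms: u_1 = 1, u_2 = -11, u_3 = 13. This suggests u_t = (-2)^(t + 1) - 3.
Base case (t = 1): the formula gives 1 = 1 = u_1.
Inductive step: assume the claim holds for t = r, so u_r = (-2)^(r + 1) - 3.
Then u_{r+1} = -2·u_r - 9 = -2·((-2)^(r + 1) - 3) - 9 = (-2)^(r + 2) - 3 = (-2)^((r+1) + 1) - 3,
which is the claimed formula at t = r+1.
By induction, the statement is established for all t ≥ 1.

u_t = (-2)^(t + 1) - 3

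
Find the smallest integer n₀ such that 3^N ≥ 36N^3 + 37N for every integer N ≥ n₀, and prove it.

At N = 9: 19683 < 26577, so the inequality fails and n₀ ≥ 10. We prove 3^N ≥ 36N^3 + 37N for all N ≥ 10.
Base case (N = 10): 3^N = 59049 and 36N^3 + 37N = 36370, so 59049 ≥ 36370.
For the inductive step, assume it holds for an arbitrary m ≥ 10, so 3^m ≥ 36m^3 + 37m.
Then 3^(m + 1) = 3·(3^m) ≥ 3·(36m^3 + 37m).
Also, for m ≥ 10 we have 3·(36m^3 + 37m) ≥ 36(m+1)^3 + 37(m+1), since 3·(36m^3 + 37m) − (36(m+1)^3 + 37(m+1)) = 72m^3 - 108m^2 - 34m - 73, which is nonnegative for all m ≥ 10.
Combining, 3^(m + 1) ≥ 36(m+1)^3 + 37(m+1).
Hence, by induction on N, the claim holds for every N ≥ 10.
Hence the smallest such n₀ is 10.

n₀ = 10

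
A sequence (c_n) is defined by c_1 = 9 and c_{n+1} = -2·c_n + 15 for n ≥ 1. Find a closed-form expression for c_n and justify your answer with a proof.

Computing the first terms: c_1 = 9, c_2 = -3, c_3 = 21. This suggests c_n = (-2)^(n + 1) + 5.
For the base case n = 1: the formula gives 9 = 9 = c_1.
For the inductive step, assume it holds for an arbitrary m ≥ 1, so c_m = (-2)^(m + 1) + 5.
Then c_{m+1} = -2·c_m + 15 = -2·((-2)^(m + 1) + 5) + 15 = (-2)^(m + 2) + 5 = (-2)^((m+1) + 1) + 5,
which is the claimed formula at n = m+1.
By induction, the statement is established for all n ≥ 1.

c_n = (-2)^(n + 1) + 5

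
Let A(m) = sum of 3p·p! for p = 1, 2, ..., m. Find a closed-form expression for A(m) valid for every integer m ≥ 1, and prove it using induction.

We claim A(m) = 3(m + 1)! - 3 for all m ≥ 1.
Base step (m = 1): A(1) = 3, and the closed form gives 3. They agree.
Inductive step: assume the claim holds for m = p, so A(p) = 3(p + 1)! - 3.
Then A(p+1) = A(p) + (3(p + 1)(p + 1)!) = (3(p + 1)! - 3) + (3(p + 1)(p + 1)!).
Simplifying, A(p+1) = 3((p+1) + 1)! - 3,
which is the closed form with m = p+1.
This completes the induction.

A(m) = 3(m + 1)! - 3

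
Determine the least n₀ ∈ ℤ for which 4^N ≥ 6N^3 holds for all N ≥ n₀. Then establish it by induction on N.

At N = 4: 256 < 384, so the inequality fails and n₀ ≥ 5. We prove 4^N ≥ 6N^3 for all N ≥ 5.
For the base case N = 5: 4^N = 1024 and 6N^3 = 750, so 1024 ≥ 750.
Inductive step: suppose the statement holds for some p ≥ 5, so 4^p ≥ 6p^3.
Then 4^(p + 1) = 4·(4^p) ≥ 4·(6p^3).
Also, for p ≥ 5 we have 4·(6p^3) ≥ 6(p+1)^3, since 4 ≥ (1 + 1/p)^3 for all p ≥ 5.
Combining, 4^(p + 1) ≥ 6(p+1)^3.
By the principle of mathematical induction, the result holds for all N ≥ 5.
Hence the smallest such n₀ is 5.

n₀ = 5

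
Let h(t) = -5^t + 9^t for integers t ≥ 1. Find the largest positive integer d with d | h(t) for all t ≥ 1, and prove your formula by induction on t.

Computing the first values: h(1) = 4 and h(2) = 56; gcd(4, 56) = 4, so d ≤ 4.
We prove 4 | -5^t + 9^t for all t ≥ 1 by induction on t.
Base step (t = 1): h(1) = 4 = 4·(1), so 4 | h(1).
Inductive step: assume the claim holds for t = k, i.e. 4 | h(k). Then
9^{k+1} − 5^{k+1} = 9·9^k − 5·5^k = 9·(9^k − 5^k) + (4)·5^k. The first term is divisible by 4 by the inductive hypothesis, and the second term (4)·5^k is divisible by 4 since 4 | 4. Hence 4 | h(k+1).
By induction, the statement is established for all t ≥ 1.
Therefore the largest such d is 4.

d = 4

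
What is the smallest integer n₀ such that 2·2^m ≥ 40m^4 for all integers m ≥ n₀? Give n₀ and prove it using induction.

At m = 22: 8388608 < 9370240, so the inequality fails and n₀ ≥ 23. We prove 2·2^m ≥ 40m^4 for all m ≥ 23.
Base case (m = 23): 2·2^m = 16777216 and 40m^4 = 11193640, so 16777216 ≥ 11193640.
Inductive step: suppose the statement holds for some k ≥ 23, so 2·2^k ≥ 40k^4.
Then 2·2^(k + 1) = 2·(2·2^k) ≥ 2·(40k^4).
Also, for k ≥ 23 we have 2·(40k^4) ≥ 40(k+1)^4, since 2 ≥ (1 + 1/k)^4 for all k ≥ 23.
Combining, 2·2^(k + 1) ≥ 40(k+1)^4.
By the principle of mathematical induction, the result holds for all m ≥ 23.
Hence the smallest such n₀ is 23.

n₀ = 23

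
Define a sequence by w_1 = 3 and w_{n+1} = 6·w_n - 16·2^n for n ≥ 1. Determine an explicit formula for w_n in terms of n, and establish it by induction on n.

Computing the first terms: w_1 = 3, w_2 = -14, w_3 = -148. This suggests w_n = 2^(n + 2) - 5·6^(n - 1).
Base case (n = 1): the formula gives 3 = 3 = w_1.
Suppose the result is true for n = k, so w_k = 2^(k + 2) - 5·6^(k - 1).
Then w_{k+1} = 6·w_k - 16·2^k = 6·(2^(k + 2) - 5·6^(k - 1)) - 16·2^k = 2^(k + 3) - 5·6^k = 2^((k+1) + 2) - 5·6^((k+1) - 1),
which is the claimed formula at n = k+1.
By the principle of mathematical induction, the result holds for all n ≥ 1.

w_n = 2^(n + 2) - 5·6^(n - 1)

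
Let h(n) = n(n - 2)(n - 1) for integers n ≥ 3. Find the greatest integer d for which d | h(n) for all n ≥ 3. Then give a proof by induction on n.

Computing the first values: h(3) = 6 and h(4) = 24; gcd(6, 24) = 6, so d ≤ 6.
We prove 6 | n(n - 2)(n - 1) for all n ≥ 3 by induction on n.
For the base case n = 3: h(3) = 6 = 6·(1), so 6 | h(3).
Inductive step: assume the claim holds for n = m, i.e. 6 | h(m). Then
h(m+1) − h(m) = (m-1)·m·(m+1) − (m-2)·(m-1)·m = (m-1)·m·[(m+1) − (m-2)] = 3·(m-1)·m. The product of 2 consecutive integers is divisible by (2)! = 2, so h(m+1) − h(m) is divisible by 3·2 = 6. By the inductive hypothesis 6 | h(m), hence 6 | h(m+1).
This completes the induction.
Therefore the largest such d is 6.

d = 6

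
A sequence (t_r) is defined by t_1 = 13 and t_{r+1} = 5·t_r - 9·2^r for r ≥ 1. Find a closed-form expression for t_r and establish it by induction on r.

Computing the first terms: t_1 = 13, t_2 = 47, t_3 = 199. This suggests t_r = 3·2^r + 7·5^(r - 1).
Base case (r = 1): the formula gives 13 = 13 = t_1.
Inductive step: suppose the statement holds for some k ≥ 1, so t_k = 3·2^k + 7·5^(k - 1).
Then t_{k+1} = 5·t_k - 9·2^k = 5·(3·2^k + 7·5^(k - 1)) - 9·2^k = 3·2^(k + 1) + 7·5^k = 3·2^(k+1) + 7·5^((k+1) - 1),
which is the claimed formula at r = k+1.
By induction, the statement is established for all r ≥ 1.

t_r = 3·2^r + 7·5^(r - 1)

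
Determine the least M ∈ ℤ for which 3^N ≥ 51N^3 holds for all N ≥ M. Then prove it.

M = 10

At N = 9: 19683 < 37179, so the inequality fails and M ≥ 10. We prove 3^N ≥ 51N^3 for all N ≥ 10.
Base step (N = 10): 3^N = 59049 and 51N^3 = 51000, so 59049 ≥ 51000.
Suppose the result is true for N = m, so 3^m ≥ 51m^3.
Then 3^(m + 1) = 3·(3^m) ≥ 3·(51m^3).
Also, for m ≥ 10 we have 3·(51m^3) ≥ 51(m+1)^3, since 3 ≥ (1 + 1/m)^3 for all m ≥ 10.
Combining, 3^(m + 1) ≥ 51(m+1)^3.
This completes the induction.
Hence the smallest such M is 10.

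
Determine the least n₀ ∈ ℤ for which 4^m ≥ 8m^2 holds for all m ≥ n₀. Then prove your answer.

At m = 3: 64 < 72, so the inequality fails and n₀ ≥ 4. We prove 4^m ≥ 8m^2 for all m ≥ 4.
For the base case m = 4: 4^m = 256 and 8m^2 = 128, so 256 ≥ 128.
For the inductive step, assume it holds for an arbitrary j ≥ 4, so 4^j ≥ 8j^2.
Then 4^(j + 1) = 4·(4^j) ≥ 4·(8j^2).
Also, for j ≥ 4 we have 4·(8j^2) ≥ 8(j+1)^2, since 4 ≥ (1 + 1/j)^2 for all j ≥ 4.
Combining, 4^(j + 1) ≥ 8(j+1)^2.
By the principle of mathematical induction, the result holds for all m ≥ 4.
Hence the smallest such n₀ is 4.

n₀ = 4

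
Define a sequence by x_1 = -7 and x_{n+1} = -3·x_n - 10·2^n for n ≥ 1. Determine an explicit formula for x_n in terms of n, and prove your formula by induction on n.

x_n = (-3)^n - 2^(n + 1)

Computing the first terms: x_1 = -7, x_2 = 1, x_3 = -43. This suggests x_n = (-3)^n - 2^(n + 1).
Base step (n = 1): the formula gives -7 = -7 = x_1.
Inductive step: assume the claim holds for n = p, so x_p = (-3)^p - 2^(p + 1).
Then x_{p+1} = -3·x_p - 10·2^p = -3·((-3)^p - 2^(p + 1)) - 10·2^p = (-3)^(p + 1) - 2^(p + 2) = (-3)^(p+1) - 2^((p+1) + 1),
which is the claimed formula at n = p+1.
This completes the induction.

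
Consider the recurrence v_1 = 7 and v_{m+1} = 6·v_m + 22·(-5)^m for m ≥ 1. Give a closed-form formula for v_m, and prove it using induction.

Computing the first terms: v_1 = 7, v_2 = -68, v_3 = 142. This suggests v_m = -2(-5)^m - 3·6^(m - 1).
When m = 1: the formula gives 7 = 7 = v_1.
Inductive step: suppose the statement holds for some k ≥ 1, so v_k = -2(-5)^k - 3·6^(k - 1).
Then v_{k+1} = 6·v_k + 22·(-5)^k = 6·(-2(-5)^k - 3·6^(k - 1)) + 22·(-5)^k = -2(-5)^(k + 1) - 3·6^k = -2(-5)^(k+1) - 3·6^((k+1) - 1),
which is the claimed formula at m = k+1.
This completes the induction.

v_m = -2(-5)^m - 3·6^(m - 1)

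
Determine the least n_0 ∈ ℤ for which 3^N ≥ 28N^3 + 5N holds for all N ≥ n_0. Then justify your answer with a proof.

At N = 9: 19683 < 20457, so the inequality fails and n_0 ≥ 10. We prove 3^N ≥ 28N^3 + 5N for all N ≥ 10.
For the base case N = 10: 3^N = 59049 and 28N^3 + 5N = 28050, so 59049 ≥ 28050.
Suppose the result is true for N = r, so 3^r ≥ 28r^3 + 5r.
Then 3^(r + 1) = 3·(3^r) ≥ 3·(28r^3 + 5r).
Also, for r ≥ 10 we have 3·(28r^3 + 5r) ≥ 28(r+1)^3 + 5(r+1), since 3·(28r^3 + 5r) − (28(r+1)^3 + 5(r+1)) = 56r^3 - 84r^2 - 74r - 33, which is nonnegative for all r ≥ 10.
Combining, 3^(r + 1) ≥ 28(r+1)^3 + 5(r+1).
This completes the induction.
Hence the smallest such n_0 is 10.

n_0 = 10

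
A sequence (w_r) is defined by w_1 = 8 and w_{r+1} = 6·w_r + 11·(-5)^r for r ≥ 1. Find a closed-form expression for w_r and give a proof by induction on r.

w_r = -(-5)^r + 3·6^(r - 1)

Computing the first terms: w_1 = 8, w_2 = -7, w_3 = 233. This suggests w_r = -(-5)^r + 3·6^(r - 1).
When r = 1: the formula gives 8 = 8 = w_1.
For the inductive step, assume it holds for an arbitrary m ≥ 1, so w_m = -(-5)^m + 3·6^(m - 1).
Then w_{m+1} = 6·w_m + 11·(-5)^m = 6·(-(-5)^m + 3·6^(m - 1)) + 11·(-5)^m = -(-5)^(m + 1) + 3·6^m = -(-5)^(m+1) + 3·6^((m+1) - 1),
which is the claimed formula at r = m+1.
This completes the induction.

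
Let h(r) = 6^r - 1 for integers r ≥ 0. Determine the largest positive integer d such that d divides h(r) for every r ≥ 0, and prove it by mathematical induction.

Computing the first values: h(0) = 0 and h(1) = 5; gcd(0, 5) = 5, so d ≤ 5.
We prove 5 | 6^r - 1 for all r ≥ 0 by induction on r.
Base step (r = 0): h(0) = 0 = 5·(0), so 5 | h(0).
Inductive step: assume the claim holds for r = i, i.e. 5 | h(i). Then
h(i+1) = 6^(i+1) - 1 = 6·(6^i - 1) + 5 = 6·h(i) + 5. The first term is divisible by 5 by the inductive hypothesis, and 5 is divisible by 5. Hence 5 | h(i+1).
By the principle of mathematical induction, the result holds for all r ≥ 0.
Therefore the largest such d is 5.

d = 5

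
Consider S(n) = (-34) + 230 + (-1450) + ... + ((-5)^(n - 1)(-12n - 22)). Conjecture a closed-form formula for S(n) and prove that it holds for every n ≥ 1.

S(n) = 2(-5)^n(n + 2) - 4

We claim S(n) = 2(-5)^n(n + 2) - 4 for all n ≥ 1.
For the base case n = 1: S(1) = -34, and the closed form gives -34. They agree.
Inductive step: assume the claim holds for n = k, so S(k) = 2(-5)^k(k + 2) - 4.
Then S(k+1) = S(k) + ((-5)^k(-12k - 34)) = (2(-5)^k(k + 2) - 4) + ((-5)^k(-12k - 34)).
Simplifying, S(k+1) = -10(-5)^k·k - 30(-5)^k - 4 = 2(-5)^(k+1)((k+1) + 2) - 4,
which is the closed form with n = k+1.
By induction, the statement is established for all n ≥ 1.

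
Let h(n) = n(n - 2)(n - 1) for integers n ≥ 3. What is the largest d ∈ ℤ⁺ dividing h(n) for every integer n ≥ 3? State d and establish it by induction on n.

d = 6

Computing the first values: h(3) = 6 and h(4) = 24; gcd(6, 24) = 6, so d ≤ 6.
We prove 6 | n(n - 2)(n - 1) for all n ≥ 3 by induction on n.
Base step (n = 3): h(3) = 6 = 6·(1), so 6 | h(3).
Inductive step: assume the claim holds for n = p, i.e. 6 | h(p). Then
h(p+1) − h(p) = (p-1)·p·(p+1) − (p-2)·(p-1)·p = (p-1)·p·[(p+1) − (p-2)] = 3·(p-1)·p. The product of 2 consecutive integers is divisible by (2)! = 2, so h(p+1) − h(p) is divisible by 3·2 = 6. By the inductive hypothesis 6 | h(p), hence 6 | h(p+1).
By induction, the statement is established for all n ≥ 3.
Therefore the largest such d is 6.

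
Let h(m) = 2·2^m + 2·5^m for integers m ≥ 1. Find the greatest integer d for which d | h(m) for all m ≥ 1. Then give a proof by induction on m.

Computing the first values: h(1) = 14 and h(2) = 58; gcd(14, 58) = 2, so d ≤ 2.
We prove 2 | 2·2^m + 2·5^m for all m ≥ 1 by induction on m.
Base step (m = 1): h(1) = 14 = 2·(7), so 2 | h(1).
Suppose the result is true for m = r, i.e. 2 | h(r). Then
h(r+1) − 5·h(r) = (2·2^(r+1) + 2·5^(r+1)) − 5·(2·2^r + 2·5^r) = (2)·2^r·(2 − 5) = (-6)·2^r. Since 2 | h(r) by the inductive hypothesis, 2 | 5·h(r); and 2 | -6 since -6 = 2·-3. Therefore 2 | h(r+1).
Hence, by induction on m, the claim holds for every m ≥ 1.
Therefore the largest such d is 2.

d = 2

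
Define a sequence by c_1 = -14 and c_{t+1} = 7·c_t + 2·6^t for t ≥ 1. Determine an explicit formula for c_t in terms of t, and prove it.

Computing the first terms: c_1 = -14, c_2 = -86, c_3 = -530. This suggests c_t = -2·6^t - 2·7^(t - 1).
For the base case t = 1: the formula gives -14 = -14 = c_1.
For the inductive step, assume it holds for an arbitrary k ≥ 1, so c_k = -2·6^k - 2·7^(k - 1).
Then c_{k+1} = 7·c_k + 2·6^k = 7·(-2·6^k - 2·7^(k - 1)) + 2·6^k = -2·6^(k + 1) - 2·7^k = -2·6^(k+1) - 2·7^((k+1) - 1),
which is the claimed formula at t = k+1.
This completes the induction.

c_t = -2·6^t - 2·7^(t - 1)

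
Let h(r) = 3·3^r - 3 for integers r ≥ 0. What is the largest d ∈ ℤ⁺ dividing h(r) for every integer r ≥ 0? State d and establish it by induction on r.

d = 6

Computing the first values: h(0) = 0 and h(1) = 6; gcd(0, 6) = 6, so d ≤ 6.
We prove 6 | 3·3^r - 3 for all r ≥ 0 by induction on r.
For the base case r = 0: h(0) = 0 = 6·(0), so 6 | h(0).
For the inductive step, assume it holds for an arbitrary p ≥ 0, i.e. 6 | h(p). Then
h(p+1) = 3·3^(p+1) - 3 = 3·(3·3^p - 3) + 6 = 3·h(p) + 6. The first term is divisible by 6 by the inductive hypothesis, and 6 is divisible by 6. Hence 6 | h(p+1).
By induction, the statement is established for all r ≥ 0.
Therefore the largest such d is 6.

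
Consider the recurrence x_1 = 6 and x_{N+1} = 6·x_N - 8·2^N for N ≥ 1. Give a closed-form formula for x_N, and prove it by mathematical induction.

Computing the first terms: x_1 = 6, x_2 = 20, x_3 = 88. This suggests x_N = 2^(N + 1) + 2·6^(N - 1).
Base step (N = 1): the formula gives 6 = 6 = x_1.
Suppose the result is true for N = i, so x_i = 2^(i + 1) + 2·6^(i - 1).
Then x_{i+1} = 6·x_i - 8·2^i = 6·(2^(i + 1) + 2·6^(i - 1)) - 8·2^i = 2^(i + 2) + 2·6^i = 2^((i+1) + 1) + 2·6^((i+1) - 1),
which is the claimed formula at N = i+1.
This completes the induction.

x_N = 2^(N + 1) + 2·6^(N - 1)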